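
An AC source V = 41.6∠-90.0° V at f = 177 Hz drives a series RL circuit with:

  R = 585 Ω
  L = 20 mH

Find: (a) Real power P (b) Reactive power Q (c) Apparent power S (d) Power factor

Step 1 — Angular frequency: ω = 2π·f = 2π·177 = 1112 rad/s.
Step 2 — Component impedances:
  R: Z = R = 585 Ω
  L: Z = jωL = j·1112·0.02 = 0 + j22.24 Ω
Step 3 — Series combination: Z_total = R + L = 585 + j22.24 Ω = 585.4∠2.2° Ω.
Step 4 — Source phasor: V = 41.6∠-90.0° V = 0 - j41.6 V.
Step 5 — Current: I = V / Z = -0.0027 - j0.07101 A = 0.07106∠-92.2° A.
Step 6 — Complex power: S = V·I* = 2.954 + j0.1123 VA.
Step 7 — Real power: P = Re(S) = 2.954 W.
Step 8 — Reactive power: Q = Im(S) = 0.1123 VAR.
Step 9 — Apparent power: |S| = 2.956 VA.
Step 10 — Power factor: PF = P/|S| = 0.9993 (lagging).

(a) P = 2.954 W  (b) Q = 0.1123 VAR  (c) S = 2.956 VA  (d) PF = 0.9993 (lagging)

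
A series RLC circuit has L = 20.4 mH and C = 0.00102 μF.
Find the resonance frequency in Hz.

Step 1 — Resonance condition Im(Z)=0 gives ω₀ = 1/√(LC).
Step 2 — ω₀ = 1/√(0.0204·1.02e-09) = 2.192e+05 rad/s.
Step 3 — f₀ = ω₀/(2π) = 3.489e+04 Hz.

f₀ = 3.489e+04 Hz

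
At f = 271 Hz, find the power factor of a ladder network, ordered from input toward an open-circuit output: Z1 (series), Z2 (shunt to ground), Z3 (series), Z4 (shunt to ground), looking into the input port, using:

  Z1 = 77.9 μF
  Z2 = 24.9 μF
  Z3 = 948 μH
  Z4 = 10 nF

Step 1 — Angular frequency: ω = 2π·f = 2π·271 = 1703 rad/s.
Step 2 — Component impedances:
  Z1: Z = 1/(jωC) = -j/(ω·C) = 0 - j7.539 Ω
  Z2: Z = 1/(jωC) = -j/(ω·C) = 0 - j23.59 Ω
  Z3: Z = jωL = j·1703·0.000948 = 0 + j1.614 Ω
  Z4: Z = 1/(jωC) = -j/(ω·C) = 0 - j5.873e+04 Ω
Step 3 — Ladder network (open output): work backward from the far end, alternating series and parallel combinations. Z_in = 0 - j31.12 Ω = 31.12∠-90.0° Ω.
Step 4 — Power factor: PF = cos(φ) = Re(Z)/|Z| = 0/31.12 = 0.
Step 5 — Type: Im(Z) = -31.12 ⇒ leading (phase φ = -90.0°).

PF = 0 (leading, φ = -90.0°)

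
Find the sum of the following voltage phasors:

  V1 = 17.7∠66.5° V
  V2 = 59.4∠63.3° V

Step 1 — Convert each phasor to rectangular form:
  V1 = 17.7·(cos(66.5°) + j·sin(66.5°)) = 7.058 + j16.23 V
  V2 = 59.4·(cos(63.3°) + j·sin(63.3°)) = 26.69 + j53.07 V
Step 2 — Sum components: V_total = 33.75 + j69.3 V.
Step 3 — Convert to polar: |V_total| = 77.08 V, ∠V_total = 64.0°.

V_total = 77.08∠64.0° V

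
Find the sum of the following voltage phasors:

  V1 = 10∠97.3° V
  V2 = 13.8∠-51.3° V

Step 1 — Convert each phasor to rectangular form:
  V1 = 10·(cos(97.3°) + j·sin(97.3°)) = -1.271 + j9.919 V
  V2 = 13.8·(cos(-51.3°) + j·sin(-51.3°)) = 8.628 - j10.77 V
Step 2 — Sum components: V_total = 7.358 - j0.851 V.
Step 3 — Convert to polar: |V_total| = 7.407 V, ∠V_total = -6.6°.

V_total = 7.407∠-6.6° V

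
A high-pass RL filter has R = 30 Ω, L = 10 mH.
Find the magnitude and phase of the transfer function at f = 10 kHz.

Step 1 — Angular frequency: ω = 2π·1e+04 = 6.283e+04 rad/s.
Step 2 — Transfer function: H(jω) = jωL/(R + jωL).
Step 3 — Numerator jωL = j·628.3; denominator R + jωL = 30 + j628.3.
Step 4 — H = 0.9977 + j0.04764.
Step 5 — Magnitude: |H| = 0.9989 (-0.0 dB); phase: φ = 2.7°.

|H| = 0.9989 (-0.0 dB), φ = 2.7°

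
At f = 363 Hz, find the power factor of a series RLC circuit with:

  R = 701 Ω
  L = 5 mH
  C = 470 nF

Step 1 — Angular frequency: ω = 2π·f = 2π·363 = 2281 rad/s.
Step 2 — Component impedances:
  R: Z = R = 701 Ω
  L: Z = jωL = j·2281·0.005 = 0 + j11.4 Ω
  C: Z = 1/(jωC) = -j/(ω·C) = 0 - j932.9 Ω
Step 3 — Series combination: Z_total = R + L + C = 701 - j921.5 Ω = 1158∠-52.7° Ω.
Step 4 — Power factor: PF = cos(φ) = Re(Z)/|Z| = 701/1157.8 = 0.6055.
Step 5 — Type: Im(Z) = -921.5 ⇒ leading (phase φ = -52.7°).

PF = 0.6055 (leading, φ = -52.7°)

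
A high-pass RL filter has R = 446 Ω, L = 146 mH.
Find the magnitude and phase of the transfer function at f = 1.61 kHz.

Step 1 — Angular frequency: ω = 2π·1610 = 1.012e+04 rad/s.
Step 2 — Transfer function: H(jω) = jωL/(R + jωL).
Step 3 — Numerator jωL = j·1477; denominator R + jωL = 446 + j1477.
Step 4 — H = 0.9164 + j0.2767.
Step 5 — Magnitude: |H| = 0.9573 (-0.4 dB); phase: φ = 16.8°.

|H| = 0.9573 (-0.4 dB), φ = 16.8°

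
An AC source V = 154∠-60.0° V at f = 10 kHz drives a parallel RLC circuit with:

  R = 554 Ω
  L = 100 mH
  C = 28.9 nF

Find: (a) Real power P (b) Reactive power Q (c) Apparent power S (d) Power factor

Step 1 — Angular frequency: ω = 2π·f = 2π·1e+04 = 6.283e+04 rad/s.
Step 2 — Component impedances:
  R: Z = R = 554 Ω
  L: Z = jωL = j·6.283e+04·0.1 = 0 + j6283 Ω
  C: Z = 1/(jωC) = -j/(ω·C) = 0 - j550.7 Ω
Step 3 — Parallel combination: 1/Z_total = 1/R + 1/L + 1/C; Z_total = 300.7 - j276 Ω = 408.2∠-42.5° Ω.
Step 4 — Source phasor: V = 154∠-60.0° V = 77 - j133.4 V.
Step 5 — Current: I = V / Z = 0.3599 - j0.1132 A = 0.3773∠-17.5° A.
Step 6 — Complex power: S = V·I* = 42.81 - j39.29 VA.
Step 7 — Real power: P = Re(S) = 42.81 W.
Step 8 — Reactive power: Q = Im(S) = -39.29 VAR.
Step 9 — Apparent power: |S| = 58.11 VA.
Step 10 — Power factor: PF = P/|S| = 0.7367 (leading).

(a) P = 42.81 W  (b) Q = -39.29 VAR  (c) S = 58.11 VA  (d) PF = 0.7367 (leading)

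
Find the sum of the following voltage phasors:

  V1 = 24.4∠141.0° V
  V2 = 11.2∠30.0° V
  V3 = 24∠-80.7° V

Step 1 — Convert each phasor to rectangular form:
  V1 = 24.4·(cos(141.0°) + j·sin(141.0°)) = -18.96 + j15.36 V
  V2 = 11.2·(cos(30.0°) + j·sin(30.0°)) = 9.699 + j5.6 V
  V3 = 24·(cos(-80.7°) + j·sin(-80.7°)) = 3.878 - j23.68 V
Step 2 — Sum components: V_total = -5.384 - j2.729 V.
Step 3 — Convert to polar: |V_total| = 6.037 V, ∠V_total = -153.1°.

V_total = 6.037∠-153.1° V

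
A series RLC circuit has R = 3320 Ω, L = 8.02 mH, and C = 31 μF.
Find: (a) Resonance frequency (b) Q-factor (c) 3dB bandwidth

Step 1 — Resonance condition Im(Z)=0 gives ω₀ = 1/√(LC).
Step 2 — ω₀ = 1/√(0.00802·3.1e-05) = 2006 rad/s.
Step 3 — f₀ = ω₀/(2π) = 319.2 Hz.
Step 4 — Series Q: Q = ω₀L/R = 2006·0.00802/3320 = 0.004845.
Step 5 — 3dB bandwidth: Δω = ω₀/Q = 4.14e+05 rad/s; BW = Δω/(2π) = 6.588e+04 Hz.

(a) f₀ = 319.2 Hz  (b) Q = 0.004845  (c) BW = 6.588e+04 Hz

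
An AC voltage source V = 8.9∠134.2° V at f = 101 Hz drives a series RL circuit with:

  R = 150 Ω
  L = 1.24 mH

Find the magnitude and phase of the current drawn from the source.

Step 1 — Angular frequency: ω = 2π·f = 2π·101 = 634.6 rad/s.
Step 2 — Component impedances:
  R: Z = R = 150 Ω
  L: Z = jωL = j·634.6·0.00124 = 0 + j0.7869 Ω
Step 3 — Series combination: Z_total = R + L = 150 + j0.7869 Ω = 150∠0.3° Ω.
Step 4 — Source phasor: V = 8.9∠134.2° V = -6.205 + j6.381 V.
Step 5 — Ohm's law: I = V / Z_total = (-6.205 + j6.381) / (150 + j0.7869) = -0.04114 + j0.04275 A.
Step 6 — Convert to polar: |I| = 0.05933 A, ∠I = 133.9°.

I = 0.05933∠133.9° A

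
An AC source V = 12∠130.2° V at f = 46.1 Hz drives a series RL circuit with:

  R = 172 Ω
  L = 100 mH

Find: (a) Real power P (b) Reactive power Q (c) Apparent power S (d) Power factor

Step 1 — Angular frequency: ω = 2π·f = 2π·46.1 = 289.7 rad/s.
Step 2 — Component impedances:
  R: Z = R = 172 Ω
  L: Z = jωL = j·289.7·0.1 = 0 + j28.97 Ω
Step 3 — Series combination: Z_total = R + L = 172 + j28.97 Ω = 174.4∠9.6° Ω.
Step 4 — Source phasor: V = 12∠130.2° V = -7.745 + j9.166 V.
Step 5 — Current: I = V / Z = -0.03506 + j0.05919 A = 0.0688∠120.6° A.
Step 6 — Complex power: S = V·I* = 0.8141 + j0.1371 VA.
Step 7 — Real power: P = Re(S) = 0.8141 W.
Step 8 — Reactive power: Q = Im(S) = 0.1371 VAR.
Step 9 — Apparent power: |S| = 0.8256 VA.
Step 10 — Power factor: PF = P/|S| = 0.9861 (lagging).

(a) P = 0.8141 W  (b) Q = 0.1371 VAR  (c) S = 0.8256 VA  (d) PF = 0.9861 (lagging)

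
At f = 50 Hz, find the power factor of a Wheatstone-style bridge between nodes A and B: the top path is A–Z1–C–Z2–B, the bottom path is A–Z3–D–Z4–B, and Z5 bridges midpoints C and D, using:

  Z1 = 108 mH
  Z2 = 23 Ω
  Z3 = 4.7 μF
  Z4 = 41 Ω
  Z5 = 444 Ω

Step 1 — Angular frequency: ω = 2π·f = 2π·50 = 314.2 rad/s.
Step 2 — Component impedances:
  Z1: Z = jωL = j·314.2·0.108 = 0 + j33.93 Ω
  Z2: Z = R = 23 Ω
  Z3: Z = 1/(jωC) = -j/(ω·C) = 0 - j677.3 Ω
  Z4: Z = R = 41 Ω
  Z5: Z = R = 444 Ω
Step 3 — Bridge requires nodal analysis (the Z5 bridge couples midpoints C and D, so the two paths cannot be reduced to a simple series/parallel combination). Setting node B to ground and injecting 1 A at node A, the 3-node admittance system at A, C, D solves to V_A = Z_AB = 24.16 + j34.9 Ω = 42.45∠55.3° Ω.
Step 4 — Power factor: PF = cos(φ) = Re(Z)/|Z| = 24.1634/42.4475 = 0.5693.
Step 5 — Type: Im(Z) = 34.9 ⇒ lagging (phase φ = 55.3°).

PF = 0.5693 (lagging, φ = 55.3°)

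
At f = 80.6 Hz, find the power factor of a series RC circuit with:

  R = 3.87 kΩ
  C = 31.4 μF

Step 1 — Angular frequency: ω = 2π·f = 2π·80.6 = 506.4 rad/s.
Step 2 — Component impedances:
  R: Z = R = 3870 Ω
  C: Z = 1/(jωC) = -j/(ω·C) = 0 - j62.89 Ω
Step 3 — Series combination: Z_total = R + C = 3870 - j62.89 Ω = 3871∠-0.9° Ω.
Step 4 — Power factor: PF = cos(φ) = Re(Z)/|Z| = 3870/3870.5 = 0.9999.
Step 5 — Type: Im(Z) = -62.89 ⇒ leading (phase φ = -0.9°).

PF = 0.9999 (leading, φ = -0.9°)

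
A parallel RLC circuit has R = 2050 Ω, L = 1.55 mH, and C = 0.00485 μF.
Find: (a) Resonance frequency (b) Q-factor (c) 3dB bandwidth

Step 1 — Resonance: ω₀ = 1/√(LC) = 1/√(0.00155·4.85e-09) = 3.647e+05 rad/s.
Step 2 — f₀ = ω₀/(2π) = 5.805e+04 Hz.
Step 3 — Parallel Q: Q = R/(ω₀L) = 2050/(3.647e+05·0.00155) = 3.626.
Step 4 — Bandwidth: Δω = ω₀/Q = 1.006e+05 rad/s; BW = Δω/(2π) = 1.601e+04 Hz.

(a) f₀ = 5.805e+04 Hz  (b) Q = 3.626  (c) BW = 1.601e+04 Hz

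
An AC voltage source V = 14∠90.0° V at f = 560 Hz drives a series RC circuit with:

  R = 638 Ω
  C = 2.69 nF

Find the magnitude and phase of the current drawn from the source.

Step 1 — Angular frequency: ω = 2π·f = 2π·560 = 3519 rad/s.
Step 2 — Component impedances:
  R: Z = R = 638 Ω
  C: Z = 1/(jωC) = -j/(ω·C) = 0 - j1.057e+05 Ω
Step 3 — Series combination: Z_total = R + C = 638 - j1.057e+05 Ω = 1.057e+05∠-89.7° Ω.
Step 4 — Source phasor: V = 14∠90.0° V = 0 + j14 V.
Step 5 — Ohm's law: I = V / Z_total = (0 + j14) / (638 - j1.057e+05) = -0.0001325 + j8.002e-07 A.
Step 6 — Convert to polar: |I| = 0.0001325 A, ∠I = 179.7°.

I = 0.0001325∠179.7° A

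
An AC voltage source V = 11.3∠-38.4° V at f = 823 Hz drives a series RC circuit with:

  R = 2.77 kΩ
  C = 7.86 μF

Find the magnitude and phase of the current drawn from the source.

Step 1 — Angular frequency: ω = 2π·f = 2π·823 = 5171 rad/s.
Step 2 — Component impedances:
  R: Z = R = 2770 Ω
  C: Z = 1/(jωC) = -j/(ω·C) = 0 - j24.6 Ω
Step 3 — Series combination: Z_total = R + C = 2770 - j24.6 Ω = 2770∠-0.5° Ω.
Step 4 — Source phasor: V = 11.3∠-38.4° V = 8.856 - j7.019 V.
Step 5 — Ohm's law: I = V / Z_total = (8.856 - j7.019) / (2770 - j24.6) = 0.003219 - j0.002505 A.
Step 6 — Convert to polar: |I| = 0.004079 A, ∠I = -37.9°.

I = 0.004079∠-37.9° A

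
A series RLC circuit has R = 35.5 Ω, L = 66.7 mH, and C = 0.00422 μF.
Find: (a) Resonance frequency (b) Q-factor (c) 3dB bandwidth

Step 1 — Resonance: ω₀ = 1/√(LC) = 1/√(0.0667·4.22e-09) = 5.96e+04 rad/s.
Step 2 — f₀ = ω₀/(2π) = 9486 Hz.
Step 3 — Series Q: Q = ω₀L/R = 5.96e+04·0.0667/35.5 = 112.
Step 4 — Bandwidth: Δω = ω₀/Q = 532.2 rad/s; BW = Δω/(2π) = 84.71 Hz.

(a) f₀ = 9486 Hz  (b) Q = 112  (c) BW = 84.71 Hz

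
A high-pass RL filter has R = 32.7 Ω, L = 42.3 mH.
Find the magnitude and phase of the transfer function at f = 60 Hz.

Step 1 — Angular frequency: ω = 2π·60 = 377 rad/s.
Step 2 — Transfer function: H(jω) = jωL/(R + jωL).
Step 3 — Numerator jωL = j·15.95; denominator R + jωL = 32.7 + j15.95.
Step 4 — H = 0.1921 + j0.394.
Step 5 — Magnitude: |H| = 0.4383 (-7.2 dB); phase: φ = 64.0°.

|H| = 0.4383 (-7.2 dB), φ = 64.0°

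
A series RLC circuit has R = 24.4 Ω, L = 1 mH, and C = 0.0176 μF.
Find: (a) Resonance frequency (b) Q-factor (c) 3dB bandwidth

Step 1 — Resonance: ω₀ = 1/√(LC) = 1/√(0.001·1.76e-08) = 2.384e+05 rad/s.
Step 2 — f₀ = ω₀/(2π) = 3.794e+04 Hz.
Step 3 — Series Q: Q = ω₀L/R = 2.384e+05·0.001/24.4 = 9.769.
Step 4 — Bandwidth: Δω = ω₀/Q = 2.44e+04 rad/s; BW = Δω/(2π) = 3883 Hz.

(a) f₀ = 3.794e+04 Hz  (b) Q = 9.769  (c) BW = 3883 Hz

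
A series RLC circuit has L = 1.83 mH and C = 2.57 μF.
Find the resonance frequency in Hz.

Step 1 — Resonance condition Im(Z)=0 gives ω₀ = 1/√(LC).
Step 2 — ω₀ = 1/√(0.00183·2.57e-06) = 1.458e+04 rad/s.
Step 3 — f₀ = ω₀/(2π) = 2321 Hz.

f₀ = 2321 Hz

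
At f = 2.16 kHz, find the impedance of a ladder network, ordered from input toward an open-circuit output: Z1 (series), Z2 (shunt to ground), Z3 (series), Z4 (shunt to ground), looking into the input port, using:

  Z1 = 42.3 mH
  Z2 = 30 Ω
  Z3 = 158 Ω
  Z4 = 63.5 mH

Step 1 — Angular frequency: ω = 2π·f = 2π·2160 = 1.357e+04 rad/s.
Step 2 — Component impedances:
  Z1: Z = jωL = j·1.357e+04·0.0423 = 0 + j574.1 Ω
  Z2: Z = R = 30 Ω
  Z3: Z = R = 158 Ω
  Z4: Z = jωL = j·1.357e+04·0.0635 = 0 + j861.8 Ω
Step 3 — Ladder network (open output): work backward from the far end, alternating series and parallel combinations. Z_in = 29.78 + j575.1 Ω = 575.8∠87.0° Ω.

Z = 29.78 + j575.1 Ω = 575.8∠87.0° Ω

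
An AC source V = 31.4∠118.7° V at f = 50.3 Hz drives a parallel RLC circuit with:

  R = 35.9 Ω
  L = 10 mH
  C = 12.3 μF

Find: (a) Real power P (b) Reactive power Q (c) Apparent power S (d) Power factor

Step 1 — Angular frequency: ω = 2π·f = 2π·50.3 = 316 rad/s.
Step 2 — Component impedances:
  R: Z = R = 35.9 Ω
  L: Z = jωL = j·316·0.01 = 0 + j3.16 Ω
  C: Z = 1/(jωC) = -j/(ω·C) = 0 - j257.2 Ω
Step 3 — Parallel combination: 1/Z_total = 1/R + 1/L + 1/C; Z_total = 0.2829 + j3.175 Ω = 3.187∠84.9° Ω.
Step 4 — Source phasor: V = 31.4∠118.7° V = -15.08 + j27.54 V.
Step 5 — Current: I = V / Z = 8.188 + j5.48 A = 9.852∠33.8° A.
Step 6 — Complex power: S = V·I* = 27.46 + j308.1 VA.
Step 7 — Real power: P = Re(S) = 27.46 W.
Step 8 — Reactive power: Q = Im(S) = 308.1 VAR.
Step 9 — Apparent power: |S| = 309.4 VA.
Step 10 — Power factor: PF = P/|S| = 0.08878 (lagging).

(a) P = 27.46 W  (b) Q = 308.1 VAR  (c) S = 309.4 VA  (d) PF = 0.08878 (lagging)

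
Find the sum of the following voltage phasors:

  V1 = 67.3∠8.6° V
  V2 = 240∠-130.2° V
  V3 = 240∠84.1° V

Step 1 — Convert each phasor to rectangular form:
  V1 = 67.3·(cos(8.6°) + j·sin(8.6°)) = 66.54 + j10.06 V
  V2 = 240·(cos(-130.2°) + j·sin(-130.2°)) = -154.9 - j183.3 V
  V3 = 240·(cos(84.1°) + j·sin(84.1°)) = 24.67 + j238.7 V
Step 2 — Sum components: V_total = -63.7 + j65.48 V.
Step 3 — Convert to polar: |V_total| = 91.35 V, ∠V_total = 134.2°.

V_total = 91.35∠134.2° V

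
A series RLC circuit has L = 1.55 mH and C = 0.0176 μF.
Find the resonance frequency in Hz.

Step 1 — Resonance condition Im(Z)=0 gives ω₀ = 1/√(LC).
Step 2 — ω₀ = 1/√(0.00155·1.76e-08) = 1.915e+05 rad/s.
Step 3 — f₀ = ω₀/(2π) = 3.047e+04 Hz.

f₀ = 3.047e+04 Hz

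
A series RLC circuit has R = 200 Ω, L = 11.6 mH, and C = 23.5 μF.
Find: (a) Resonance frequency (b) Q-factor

Step 1 — Resonance condition Im(Z)=0 gives ω₀ = 1/√(LC).
Step 2 — ω₀ = 1/√(0.0116·2.35e-05) = 1915 rad/s.
Step 3 — f₀ = ω₀/(2π) = 304.8 Hz.
Step 4 — Series Q: Q = ω₀L/R = 1915·0.0116/200 = 0.1111.

(a) f₀ = 304.8 Hz  (b) Q = 0.1111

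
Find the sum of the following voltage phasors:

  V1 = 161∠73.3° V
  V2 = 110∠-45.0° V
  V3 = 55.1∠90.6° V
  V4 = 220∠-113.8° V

Step 1 — Convert each phasor to rectangular form:
  V1 = 161·(cos(73.3°) + j·sin(73.3°)) = 46.27 + j154.2 V
  V2 = 110·(cos(-45.0°) + j·sin(-45.0°)) = 77.78 - j77.78 V
  V3 = 55.1·(cos(90.6°) + j·sin(90.6°)) = -0.577 + j55.1 V
  V4 = 220·(cos(-113.8°) + j·sin(-113.8°)) = -88.78 - j201.3 V
Step 2 — Sum components: V_total = 34.69 - j69.77 V.
Step 3 — Convert to polar: |V_total| = 77.91 V, ∠V_total = -63.6°.

V_total = 77.91∠-63.6° V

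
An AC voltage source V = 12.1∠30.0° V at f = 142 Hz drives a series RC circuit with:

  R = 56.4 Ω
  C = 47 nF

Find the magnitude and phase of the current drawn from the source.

Step 1 — Angular frequency: ω = 2π·f = 2π·142 = 892.2 rad/s.
Step 2 — Component impedances:
  R: Z = R = 56.4 Ω
  C: Z = 1/(jωC) = -j/(ω·C) = 0 - j2.385e+04 Ω
Step 3 — Series combination: Z_total = R + C = 56.4 - j2.385e+04 Ω = 2.385e+04∠-89.9° Ω.
Step 4 — Source phasor: V = 12.1∠30.0° V = 10.48 + j6.05 V.
Step 5 — Ohm's law: I = V / Z_total = (10.48 + j6.05) / (56.4 - j2.385e+04) = -0.0002527 + j0.00044 A.
Step 6 — Convert to polar: |I| = 0.0005074 A, ∠I = 119.9°.

I = 0.0005074∠119.9° A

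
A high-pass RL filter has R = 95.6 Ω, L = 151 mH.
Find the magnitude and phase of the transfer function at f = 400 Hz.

Step 1 — Angular frequency: ω = 2π·400 = 2513 rad/s.
Step 2 — Transfer function: H(jω) = jωL/(R + jωL).
Step 3 — Numerator jωL = j·379.5; denominator R + jωL = 95.6 + j379.5.
Step 4 — H = 0.9403 + j0.2369.
Step 5 — Magnitude: |H| = 0.9697 (-0.3 dB); phase: φ = 14.1°.

|H| = 0.9697 (-0.3 dB), φ = 14.1°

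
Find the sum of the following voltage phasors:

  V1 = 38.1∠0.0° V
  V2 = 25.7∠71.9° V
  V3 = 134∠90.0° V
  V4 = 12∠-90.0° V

Step 1 — Convert each phasor to rectangular form:
  V1 = 38.1·(cos(0.0°) + j·sin(0.0°)) = 38.1 V
  V2 = 25.7·(cos(71.9°) + j·sin(71.9°)) = 7.984 + j24.43 V
  V3 = 134·(cos(90.0°) + j·sin(90.0°)) = 0 + j134 V
  V4 = 12·(cos(-90.0°) + j·sin(-90.0°)) = 0 - j12 V
Step 2 — Sum components: V_total = 46.08 + j146.4 V.
Step 3 — Convert to polar: |V_total| = 153.5 V, ∠V_total = 72.5°.

V_total = 153.5∠72.5° V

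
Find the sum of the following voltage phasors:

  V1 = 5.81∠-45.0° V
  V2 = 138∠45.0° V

Step 1 — Convert each phasor to rectangular form:
  V1 = 5.81·(cos(-45.0°) + j·sin(-45.0°)) = 4.108 - j4.108 V
  V2 = 138·(cos(45.0°) + j·sin(45.0°)) = 97.58 + j97.58 V
Step 2 — Sum components: V_total = 101.7 + j93.47 V.
Step 3 — Convert to polar: |V_total| = 138.1 V, ∠V_total = 42.6°.

V_total = 138.1∠42.6° V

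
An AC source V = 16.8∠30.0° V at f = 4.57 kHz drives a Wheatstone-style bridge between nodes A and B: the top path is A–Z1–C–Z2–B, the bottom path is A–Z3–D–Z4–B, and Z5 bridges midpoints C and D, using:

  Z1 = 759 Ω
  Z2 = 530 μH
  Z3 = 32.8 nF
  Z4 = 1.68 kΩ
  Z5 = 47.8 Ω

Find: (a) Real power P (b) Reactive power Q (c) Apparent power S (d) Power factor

Step 1 — Angular frequency: ω = 2π·f = 2π·4570 = 2.871e+04 rad/s.
Step 2 — Component impedances:
  Z1: Z = R = 759 Ω
  Z2: Z = jωL = j·2.871e+04·0.00053 = 0 + j15.22 Ω
  Z3: Z = 1/(jωC) = -j/(ω·C) = 0 - j1062 Ω
  Z4: Z = R = 1680 Ω
  Z5: Z = R = 47.8 Ω
Step 3 — Bridge requires nodal analysis (the Z5 bridge couples midpoints C and D, so the two paths cannot be reduced to a simple series/parallel combination). Setting node B to ground and injecting 1 A at node A, the 3-node admittance system at A, C, D solves to V_A = Z_AB = 498.3 - j329.5 Ω = 597.3∠-33.5° Ω.
Step 4 — Source phasor: V = 16.8∠30.0° V = 14.55 + j8.4 V.
Step 5 — Current: I = V / Z = 0.01256 + j0.02516 A = 0.02813∠63.5° A.
Step 6 — Complex power: S = V·I* = 0.3941 - j0.2606 VA.
Step 7 — Real power: P = Re(S) = 0.3941 W.
Step 8 — Reactive power: Q = Im(S) = -0.2606 VAR.
Step 9 — Apparent power: |S| = 0.4725 VA.
Step 10 — Power factor: PF = P/|S| = 0.8341 (leading).

(a) P = 0.3941 W  (b) Q = -0.2606 VAR  (c) S = 0.4725 VA  (d) PF = 0.8341 (leading)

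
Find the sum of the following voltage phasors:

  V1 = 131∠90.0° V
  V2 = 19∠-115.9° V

Step 1 — Convert each phasor to rectangular form:
  V1 = 131·(cos(90.0°) + j·sin(90.0°)) = 0 + j131 V
  V2 = 19·(cos(-115.9°) + j·sin(-115.9°)) = -8.299 - j17.09 V
Step 2 — Sum components: V_total = -8.299 + j113.9 V.
Step 3 — Convert to polar: |V_total| = 114.2 V, ∠V_total = 94.2°.

V_total = 114.2∠94.2° V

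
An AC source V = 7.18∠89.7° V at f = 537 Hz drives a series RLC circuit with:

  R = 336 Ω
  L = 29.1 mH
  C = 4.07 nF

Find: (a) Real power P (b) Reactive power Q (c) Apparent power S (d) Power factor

Step 1 — Angular frequency: ω = 2π·f = 2π·537 = 3374 rad/s.
Step 2 — Component impedances:
  R: Z = R = 336 Ω
  L: Z = jωL = j·3374·0.0291 = 0 + j98.19 Ω
  C: Z = 1/(jωC) = -j/(ω·C) = 0 - j7.282e+04 Ω
Step 3 — Series combination: Z_total = R + L + C = 336 - j7.272e+04 Ω = 7.272e+04∠-89.7° Ω.
Step 4 — Source phasor: V = 7.18∠89.7° V = 0.03759 + j7.18 V.
Step 5 — Current: I = V / Z = -9.873e-05 + j9.731e-07 A = 9.873e-05∠179.4° A.
Step 6 — Complex power: S = V·I* = 3.275e-06 - j0.0007089 VA.
Step 7 — Real power: P = Re(S) = 3.275e-06 W.
Step 8 — Reactive power: Q = Im(S) = -0.0007089 VAR.
Step 9 — Apparent power: |S| = 0.0007089 VA.
Step 10 — Power factor: PF = P/|S| = 0.00462 (leading).

(a) P = 3.275e-06 W  (b) Q = -0.0007089 VAR  (c) S = 0.0007089 VA  (d) PF = 0.00462 (leading)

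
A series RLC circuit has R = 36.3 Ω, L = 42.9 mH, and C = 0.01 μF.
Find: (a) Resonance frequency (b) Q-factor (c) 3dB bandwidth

Step 1 — Resonance: ω₀ = 1/√(LC) = 1/√(0.0429·1e-08) = 4.828e+04 rad/s.
Step 2 — f₀ = ω₀/(2π) = 7684 Hz.
Step 3 — Series Q: Q = ω₀L/R = 4.828e+04·0.0429/36.3 = 57.06.
Step 4 — Bandwidth: Δω = ω₀/Q = 846.2 rad/s; BW = Δω/(2π) = 134.7 Hz.

(a) f₀ = 7684 Hz  (b) Q = 57.06  (c) BW = 134.7 Hz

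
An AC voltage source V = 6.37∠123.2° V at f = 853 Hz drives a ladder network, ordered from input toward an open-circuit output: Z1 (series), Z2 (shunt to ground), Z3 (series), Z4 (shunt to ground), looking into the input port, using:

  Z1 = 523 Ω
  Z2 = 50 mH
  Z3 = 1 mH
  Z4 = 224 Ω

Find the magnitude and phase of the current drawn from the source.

Step 1 — Angular frequency: ω = 2π·f = 2π·853 = 5360 rad/s.
Step 2 — Component impedances:
  Z1: Z = R = 523 Ω
  Z2: Z = jωL = j·5360·0.05 = 0 + j268 Ω
  Z3: Z = jωL = j·5360·0.001 = 0 + j5.36 Ω
  Z4: Z = R = 224 Ω
Step 3 — Ladder network (open output): work backward from the far end, alternating series and parallel combinations. Z_in = 651.8 + j110.8 Ω = 661.2∠9.6° Ω.
Step 4 — Source phasor: V = 6.37∠123.2° V = -3.488 + j5.33 V.
Step 5 — Ohm's law: I = V / Z_total = (-3.488 + j5.33) / (651.8 + j110.8) = -0.00385 + j0.008832 A.
Step 6 — Convert to polar: |I| = 0.009635 A, ∠I = 113.6°.

I = 0.009635∠113.6° A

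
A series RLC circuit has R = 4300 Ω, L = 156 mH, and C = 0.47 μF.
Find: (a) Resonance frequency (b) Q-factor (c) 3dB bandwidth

Step 1 — Resonance condition Im(Z)=0 gives ω₀ = 1/√(LC).
Step 2 — ω₀ = 1/√(0.156·4.7e-07) = 3693 rad/s.
Step 3 — f₀ = ω₀/(2π) = 587.8 Hz.
Step 4 — Series Q: Q = ω₀L/R = 3693·0.156/4300 = 0.134.
Step 5 — 3dB bandwidth: Δω = ω₀/Q = 2.756e+04 rad/s; BW = Δω/(2π) = 4387 Hz.

(a) f₀ = 587.8 Hz  (b) Q = 0.134  (c) BW = 4387 Hz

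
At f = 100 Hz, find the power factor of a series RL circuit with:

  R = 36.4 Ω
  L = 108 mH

Step 1 — Angular frequency: ω = 2π·f = 2π·100 = 628.3 rad/s.
Step 2 — Component impedances:
  R: Z = R = 36.4 Ω
  L: Z = jωL = j·628.3·0.108 = 0 + j67.86 Ω
Step 3 — Series combination: Z_total = R + L = 36.4 + j67.86 Ω = 77∠61.8° Ω.
Step 4 — Power factor: PF = cos(φ) = Re(Z)/|Z| = 36.4/77 = 0.4727.
Step 5 — Type: Im(Z) = 67.86 ⇒ lagging (phase φ = 61.8°).

PF = 0.4727 (lagging, φ = 61.8°)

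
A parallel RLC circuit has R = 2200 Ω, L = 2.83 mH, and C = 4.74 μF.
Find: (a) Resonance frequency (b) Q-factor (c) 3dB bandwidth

Step 1 — Resonance: ω₀ = 1/√(LC) = 1/√(0.00283·4.74e-06) = 8634 rad/s.
Step 2 — f₀ = ω₀/(2π) = 1374 Hz.
Step 3 — Parallel Q: Q = R/(ω₀L) = 2200/(8634·0.00283) = 90.04.
Step 4 — Bandwidth: Δω = ω₀/Q = 95.9 rad/s; BW = Δω/(2π) = 15.26 Hz.

(a) f₀ = 1374 Hz  (b) Q = 90.04  (c) BW = 15.26 Hz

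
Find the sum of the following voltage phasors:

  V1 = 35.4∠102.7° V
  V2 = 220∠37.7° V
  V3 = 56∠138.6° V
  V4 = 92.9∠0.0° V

Step 1 — Convert each phasor to rectangular form:
  V1 = 35.4·(cos(102.7°) + j·sin(102.7°)) = -7.783 + j34.53 V
  V2 = 220·(cos(37.7°) + j·sin(37.7°)) = 174.1 + j134.5 V
  V3 = 56·(cos(138.6°) + j·sin(138.6°)) = -42.01 + j37.03 V
  V4 = 92.9·(cos(0.0°) + j·sin(0.0°)) = 92.9 V
Step 2 — Sum components: V_total = 217.2 + j206.1 V.
Step 3 — Convert to polar: |V_total| = 299.4 V, ∠V_total = 43.5°.

V_total = 299.4∠43.5° V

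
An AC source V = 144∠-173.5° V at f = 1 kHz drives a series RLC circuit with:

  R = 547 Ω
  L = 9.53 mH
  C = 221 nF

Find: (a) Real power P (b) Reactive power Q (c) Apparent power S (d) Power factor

Step 1 — Angular frequency: ω = 2π·f = 2π·1000 = 6283 rad/s.
Step 2 — Component impedances:
  R: Z = R = 547 Ω
  L: Z = jωL = j·6283·0.00953 = 0 + j59.88 Ω
  C: Z = 1/(jωC) = -j/(ω·C) = 0 - j720.2 Ω
Step 3 — Series combination: Z_total = R + L + C = 547 - j660.3 Ω = 857.4∠-50.4° Ω.
Step 4 — Source phasor: V = 144∠-173.5° V = -143.1 - j16.3 V.
Step 5 — Current: I = V / Z = -0.09181 - j0.1406 A = 0.1679∠-123.1° A.
Step 6 — Complex power: S = V·I* = 15.43 - j18.62 VA.
Step 7 — Real power: P = Re(S) = 15.43 W.
Step 8 — Reactive power: Q = Im(S) = -18.62 VAR.
Step 9 — Apparent power: |S| = 24.18 VA.
Step 10 — Power factor: PF = P/|S| = 0.638 (leading).

(a) P = 15.43 W  (b) Q = -18.62 VAR  (c) S = 24.18 VA  (d) PF = 0.638 (leading)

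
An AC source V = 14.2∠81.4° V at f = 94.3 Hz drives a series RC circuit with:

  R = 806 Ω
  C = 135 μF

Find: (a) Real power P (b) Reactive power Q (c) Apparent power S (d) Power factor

Step 1 — Angular frequency: ω = 2π·f = 2π·94.3 = 592.5 rad/s.
Step 2 — Component impedances:
  R: Z = R = 806 Ω
  C: Z = 1/(jωC) = -j/(ω·C) = 0 - j12.5 Ω
Step 3 — Series combination: Z_total = R + C = 806 - j12.5 Ω = 806.1∠-0.9° Ω.
Step 4 — Source phasor: V = 14.2∠81.4° V = 2.123 + j14.04 V.
Step 5 — Current: I = V / Z = 0.002364 + j0.01746 A = 0.01762∠82.3° A.
Step 6 — Complex power: S = V·I* = 0.2501 - j0.00388 VA.
Step 7 — Real power: P = Re(S) = 0.2501 W.
Step 8 — Reactive power: Q = Im(S) = -0.00388 VAR.
Step 9 — Apparent power: |S| = 0.2501 VA.
Step 10 — Power factor: PF = P/|S| = 0.9999 (leading).

(a) P = 0.2501 W  (b) Q = -0.00388 VAR  (c) S = 0.2501 VA  (d) PF = 0.9999 (leading)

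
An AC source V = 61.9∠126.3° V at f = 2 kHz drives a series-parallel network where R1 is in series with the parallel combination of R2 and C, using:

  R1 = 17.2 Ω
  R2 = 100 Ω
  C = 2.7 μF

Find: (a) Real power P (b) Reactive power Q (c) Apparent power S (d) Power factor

Step 1 — Angular frequency: ω = 2π·f = 2π·2000 = 1.257e+04 rad/s.
Step 2 — Component impedances:
  R1: Z = R = 17.2 Ω
  R2: Z = R = 100 Ω
  C: Z = 1/(jωC) = -j/(ω·C) = 0 - j29.47 Ω
Step 3 — Parallel branch: R2 || C = 1/(1/R2 + 1/C) = 7.992 - j27.12 Ω.
Step 4 — Series with R1: Z_total = R1 + (R2 || C) = 25.19 - j27.12 Ω = 37.01∠-47.1° Ω.
Step 5 — Source phasor: V = 61.9∠126.3° V = -36.65 + j49.89 V.
Step 6 — Current: I = V / Z = -1.661 + j0.192 A = 1.672∠173.4° A.
Step 7 — Complex power: S = V·I* = 70.46 - j75.84 VA.
Step 8 — Real power: P = Re(S) = 70.46 W.
Step 9 — Reactive power: Q = Im(S) = -75.84 VAR.
Step 10 — Apparent power: |S| = 103.5 VA.
Step 11 — Power factor: PF = P/|S| = 0.6806 (leading).

(a) P = 70.46 W  (b) Q = -75.84 VAR  (c) S = 103.5 VA  (d) PF = 0.6806 (leading)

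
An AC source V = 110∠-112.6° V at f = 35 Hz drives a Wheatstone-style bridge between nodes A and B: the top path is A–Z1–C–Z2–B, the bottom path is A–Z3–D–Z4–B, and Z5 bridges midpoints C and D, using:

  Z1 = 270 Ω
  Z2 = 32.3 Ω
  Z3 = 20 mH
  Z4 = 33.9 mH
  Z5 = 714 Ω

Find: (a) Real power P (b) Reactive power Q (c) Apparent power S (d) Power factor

Step 1 — Angular frequency: ω = 2π·f = 2π·35 = 219.9 rad/s.
Step 2 — Component impedances:
  Z1: Z = R = 270 Ω
  Z2: Z = R = 32.3 Ω
  Z3: Z = jωL = j·219.9·0.02 = 0 + j4.398 Ω
  Z4: Z = jωL = j·219.9·0.0339 = 0 + j7.455 Ω
  Z5: Z = R = 714 Ω
Step 3 — Bridge requires nodal analysis (the Z5 bridge couples midpoints C and D, so the two paths cannot be reduced to a simple series/parallel combination). Setting node B to ground and injecting 1 A at node A, the 3-node admittance system at A, C, D solves to V_A = Z_AB = 0.5153 + j11.83 Ω = 11.84∠87.5° Ω.
Step 4 — Source phasor: V = 110∠-112.6° V = -42.27 - j101.6 V.
Step 5 — Current: I = V / Z = -8.723 + j3.193 A = 9.289∠159.9° A.
Step 6 — Complex power: S = V·I* = 44.47 + j1021 VA.
Step 7 — Real power: P = Re(S) = 44.47 W.
Step 8 — Reactive power: Q = Im(S) = 1021 VAR.
Step 9 — Apparent power: |S| = 1022 VA.
Step 10 — Power factor: PF = P/|S| = 0.04352 (lagging).

(a) P = 44.47 W  (b) Q = 1021 VAR  (c) S = 1022 VA  (d) PF = 0.04352 (lagging)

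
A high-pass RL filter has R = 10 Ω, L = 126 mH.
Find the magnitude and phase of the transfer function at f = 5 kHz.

Step 1 — Angular frequency: ω = 2π·5000 = 3.142e+04 rad/s.
Step 2 — Transfer function: H(jω) = jωL/(R + jωL).
Step 3 — Numerator jωL = j·3958; denominator R + jωL = 10 + j3958.
Step 4 — H = 1 + j0.002526.
Step 5 — Magnitude: |H| = 1 (-0.0 dB); phase: φ = 0.1°.

|H| = 1 (-0.0 dB), φ = 0.1°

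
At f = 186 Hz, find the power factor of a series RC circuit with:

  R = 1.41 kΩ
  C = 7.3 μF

Step 1 — Angular frequency: ω = 2π·f = 2π·186 = 1169 rad/s.
Step 2 — Component impedances:
  R: Z = R = 1410 Ω
  C: Z = 1/(jωC) = -j/(ω·C) = 0 - j117.2 Ω
Step 3 — Series combination: Z_total = R + C = 1410 - j117.2 Ω = 1415∠-4.8° Ω.
Step 4 — Power factor: PF = cos(φ) = Re(Z)/|Z| = 1410/1414.86 = 0.9966.
Step 5 — Type: Im(Z) = -117.2 ⇒ leading (phase φ = -4.8°).

PF = 0.9966 (leading, φ = -4.8°)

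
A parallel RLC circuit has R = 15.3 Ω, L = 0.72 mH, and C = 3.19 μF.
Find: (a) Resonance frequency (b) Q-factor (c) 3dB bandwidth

Step 1 — Resonance: ω₀ = 1/√(LC) = 1/√(0.00072·3.19e-06) = 2.087e+04 rad/s.
Step 2 — f₀ = ω₀/(2π) = 3321 Hz.
Step 3 — Parallel Q: Q = R/(ω₀L) = 15.3/(2.087e+04·0.00072) = 1.018.
Step 4 — Bandwidth: Δω = ω₀/Q = 2.049e+04 rad/s; BW = Δω/(2π) = 3261 Hz.

(a) f₀ = 3321 Hz  (b) Q = 1.018  (c) BW = 3261 Hz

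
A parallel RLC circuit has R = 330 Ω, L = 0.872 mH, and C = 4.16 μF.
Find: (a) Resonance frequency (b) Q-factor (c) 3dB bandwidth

Step 1 — Resonance: ω₀ = 1/√(LC) = 1/√(0.000872·4.16e-06) = 1.66e+04 rad/s.
Step 2 — f₀ = ω₀/(2π) = 2643 Hz.
Step 3 — Parallel Q: Q = R/(ω₀L) = 330/(1.66e+04·0.000872) = 22.79.
Step 4 — Bandwidth: Δω = ω₀/Q = 728.4 rad/s; BW = Δω/(2π) = 115.9 Hz.

(a) f₀ = 2643 Hz  (b) Q = 22.79  (c) BW = 115.9 Hz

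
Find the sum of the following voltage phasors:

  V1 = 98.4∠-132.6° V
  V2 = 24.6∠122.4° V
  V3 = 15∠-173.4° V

Step 1 — Convert each phasor to rectangular form:
  V1 = 98.4·(cos(-132.6°) + j·sin(-132.6°)) = -66.6 - j72.43 V
  V2 = 24.6·(cos(122.4°) + j·sin(122.4°)) = -13.18 + j20.77 V
  V3 = 15·(cos(-173.4°) + j·sin(-173.4°)) = -14.9 - j1.724 V
Step 2 — Sum components: V_total = -94.69 - j53.39 V.
Step 3 — Convert to polar: |V_total| = 108.7 V, ∠V_total = -150.6°.

V_total = 108.7∠-150.6° V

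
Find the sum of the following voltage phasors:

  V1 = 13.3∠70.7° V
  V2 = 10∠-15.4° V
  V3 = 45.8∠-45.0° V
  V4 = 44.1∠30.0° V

Step 1 — Convert each phasor to rectangular form:
  V1 = 13.3·(cos(70.7°) + j·sin(70.7°)) = 4.396 + j12.55 V
  V2 = 10·(cos(-15.4°) + j·sin(-15.4°)) = 9.641 - j2.656 V
  V3 = 45.8·(cos(-45.0°) + j·sin(-45.0°)) = 32.39 - j32.39 V
  V4 = 44.1·(cos(30.0°) + j·sin(30.0°)) = 38.19 + j22.05 V
Step 2 — Sum components: V_total = 84.61 - j0.4385 V.
Step 3 — Convert to polar: |V_total| = 84.62 V, ∠V_total = -0.3°.

V_total = 84.62∠-0.3° V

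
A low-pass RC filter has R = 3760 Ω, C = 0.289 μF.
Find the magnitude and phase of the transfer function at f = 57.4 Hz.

Step 1 — Angular frequency: ω = 2π·57.4 = 360.7 rad/s.
Step 2 — Transfer function: H(jω) = 1/(1 + jωRC).
Step 3 — Denominator: 1 + jωRC = 1 + j·360.7·3760·2.89e-07 = 1 + j0.3919.
Step 4 — H = 0.8669 - j0.3397.
Step 5 — Magnitude: |H| = 0.9311 (-0.6 dB); phase: φ = -21.4°.

|H| = 0.9311 (-0.6 dB), φ = -21.4°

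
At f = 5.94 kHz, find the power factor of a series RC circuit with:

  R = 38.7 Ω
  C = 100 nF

Step 1 — Angular frequency: ω = 2π·f = 2π·5940 = 3.732e+04 rad/s.
Step 2 — Component impedances:
  R: Z = R = 38.7 Ω
  C: Z = 1/(jωC) = -j/(ω·C) = 0 - j267.9 Ω
Step 3 — Series combination: Z_total = R + C = 38.7 - j267.9 Ω = 270.7∠-81.8° Ω.
Step 4 — Power factor: PF = cos(φ) = Re(Z)/|Z| = 38.7/270.7 = 0.143.
Step 5 — Type: Im(Z) = -267.9 ⇒ leading (phase φ = -81.8°).

PF = 0.143 (leading, φ = -81.8°)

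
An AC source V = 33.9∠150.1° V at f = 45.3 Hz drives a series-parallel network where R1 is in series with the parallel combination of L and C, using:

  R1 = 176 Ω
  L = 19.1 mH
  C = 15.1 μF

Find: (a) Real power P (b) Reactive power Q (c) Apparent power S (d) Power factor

Step 1 — Angular frequency: ω = 2π·f = 2π·45.3 = 284.6 rad/s.
Step 2 — Component impedances:
  R1: Z = R = 176 Ω
  L: Z = jωL = j·284.6·0.0191 = 0 + j5.436 Ω
  C: Z = 1/(jωC) = -j/(ω·C) = 0 - j232.7 Ω
Step 3 — Parallel branch: L || C = 1/(1/L + 1/C) = 0 + j5.566 Ω.
Step 4 — Series with R1: Z_total = R1 + (L || C) = 176 + j5.566 Ω = 176.1∠1.8° Ω.
Step 5 — Source phasor: V = 33.9∠150.1° V = -29.39 + j16.9 V.
Step 6 — Current: I = V / Z = -0.1638 + j0.1012 A = 0.1925∠148.3° A.
Step 7 — Complex power: S = V·I* = 6.523 + j0.2063 VA.
Step 8 — Real power: P = Re(S) = 6.523 W.
Step 9 — Reactive power: Q = Im(S) = 0.2063 VAR.
Step 10 — Apparent power: |S| = 6.526 VA.
Step 11 — Power factor: PF = P/|S| = 0.9995 (lagging).

(a) P = 6.523 W  (b) Q = 0.2063 VAR  (c) S = 6.526 VA  (d) PF = 0.9995 (lagging)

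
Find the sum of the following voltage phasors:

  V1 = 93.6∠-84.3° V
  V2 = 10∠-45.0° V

Step 1 — Convert each phasor to rectangular form:
  V1 = 93.6·(cos(-84.3°) + j·sin(-84.3°)) = 9.296 - j93.14 V
  V2 = 10·(cos(-45.0°) + j·sin(-45.0°)) = 7.071 - j7.071 V
Step 2 — Sum components: V_total = 16.37 - j100.2 V.
Step 3 — Convert to polar: |V_total| = 101.5 V, ∠V_total = -80.7°.

V_total = 101.5∠-80.7° V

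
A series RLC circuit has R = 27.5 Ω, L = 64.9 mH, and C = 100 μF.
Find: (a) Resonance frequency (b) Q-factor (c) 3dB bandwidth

Step 1 — Resonance condition Im(Z)=0 gives ω₀ = 1/√(LC).
Step 2 — ω₀ = 1/√(0.0649·0.0001) = 392.5 rad/s.
Step 3 — f₀ = ω₀/(2π) = 62.47 Hz.
Step 4 — Series Q: Q = ω₀L/R = 392.5·0.0649/27.5 = 0.9264.
Step 5 — 3dB bandwidth: Δω = ω₀/Q = 423.7 rad/s; BW = Δω/(2π) = 67.44 Hz.

(a) f₀ = 62.47 Hz  (b) Q = 0.9264  (c) BW = 67.44 Hz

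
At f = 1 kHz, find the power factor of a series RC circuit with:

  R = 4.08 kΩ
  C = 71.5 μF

Step 1 — Angular frequency: ω = 2π·f = 2π·1000 = 6283 rad/s.
Step 2 — Component impedances:
  R: Z = R = 4080 Ω
  C: Z = 1/(jωC) = -j/(ω·C) = 0 - j2.226 Ω
Step 3 — Series combination: Z_total = R + C = 4080 - j2.226 Ω = 4080∠-0.0° Ω.
Step 4 — Power factor: PF = cos(φ) = Re(Z)/|Z| = 4080/4080 = 1.
Step 5 — Type: Im(Z) = -2.226 ⇒ leading (phase φ = -0.0°).

PF = 1 (leading, φ = -0.0°)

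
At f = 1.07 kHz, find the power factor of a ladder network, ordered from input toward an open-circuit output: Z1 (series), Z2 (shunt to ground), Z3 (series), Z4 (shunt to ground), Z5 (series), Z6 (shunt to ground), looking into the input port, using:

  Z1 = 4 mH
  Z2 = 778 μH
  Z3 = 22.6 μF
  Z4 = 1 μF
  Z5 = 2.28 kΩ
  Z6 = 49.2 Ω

Step 1 — Angular frequency: ω = 2π·f = 2π·1070 = 6723 rad/s.
Step 2 — Component impedances:
  Z1: Z = jωL = j·6723·0.004 = 0 + j26.89 Ω
  Z2: Z = jωL = j·6723·0.000778 = 0 + j5.231 Ω
  Z3: Z = 1/(jωC) = -j/(ω·C) = 0 - j6.582 Ω
  Z4: Z = 1/(jωC) = -j/(ω·C) = 0 - j148.7 Ω
  Z5: Z = R = 2280 Ω
  Z6: Z = R = 49.2 Ω
Step 3 — Ladder network (open output): work backward from the far end, alternating series and parallel combinations. Z_in = 0.01154 + j32.3 Ω = 32.3∠90.0° Ω.
Step 4 — Power factor: PF = cos(φ) = Re(Z)/|Z| = 0.011535/32.305 = 0.0003571.
Step 5 — Type: Im(Z) = 32.3 ⇒ lagging (phase φ = 90.0°).

PF = 0.0003571 (lagging, φ = 90.0°)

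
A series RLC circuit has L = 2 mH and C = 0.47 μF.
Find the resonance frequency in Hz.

Step 1 — Resonance condition Im(Z)=0 gives ω₀ = 1/√(LC).
Step 2 — ω₀ = 1/√(0.002·4.7e-07) = 3.262e+04 rad/s.
Step 3 — f₀ = ω₀/(2π) = 5191 Hz.

f₀ = 5191 Hz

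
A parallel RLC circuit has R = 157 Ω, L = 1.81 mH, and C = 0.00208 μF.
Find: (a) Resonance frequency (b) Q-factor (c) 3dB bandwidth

Step 1 — Resonance: ω₀ = 1/√(LC) = 1/√(0.00181·2.08e-09) = 5.154e+05 rad/s.
Step 2 — f₀ = ω₀/(2π) = 8.203e+04 Hz.
Step 3 — Parallel Q: Q = R/(ω₀L) = 157/(5.154e+05·0.00181) = 0.1683.
Step 4 — Bandwidth: Δω = ω₀/Q = 3.062e+06 rad/s; BW = Δω/(2π) = 4.874e+05 Hz.

(a) f₀ = 8.203e+04 Hz  (b) Q = 0.1683  (c) BW = 4.874e+05 Hz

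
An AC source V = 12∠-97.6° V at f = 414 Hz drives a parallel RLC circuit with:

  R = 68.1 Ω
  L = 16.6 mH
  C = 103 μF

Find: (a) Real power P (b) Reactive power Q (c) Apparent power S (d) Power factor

Step 1 — Angular frequency: ω = 2π·f = 2π·414 = 2601 rad/s.
Step 2 — Component impedances:
  R: Z = R = 68.1 Ω
  L: Z = jωL = j·2601·0.0166 = 0 + j43.18 Ω
  C: Z = 1/(jωC) = -j/(ω·C) = 0 - j3.732 Ω
Step 3 — Parallel combination: 1/Z_total = 1/R + 1/L + 1/C; Z_total = 0.2442 - j4.071 Ω = 4.078∠-86.6° Ω.
Step 4 — Source phasor: V = 12∠-97.6° V = -1.587 - j11.89 V.
Step 5 — Current: I = V / Z = 2.888 - j0.5631 A = 2.943∠-11.0° A.
Step 6 — Complex power: S = V·I* = 2.115 - j35.25 VA.
Step 7 — Real power: P = Re(S) = 2.115 W.
Step 8 — Reactive power: Q = Im(S) = -35.25 VAR.
Step 9 — Apparent power: |S| = 35.31 VA.
Step 10 — Power factor: PF = P/|S| = 0.05988 (leading).

(a) P = 2.115 W  (b) Q = -35.25 VAR  (c) S = 35.31 VA  (d) PF = 0.05988 (leading)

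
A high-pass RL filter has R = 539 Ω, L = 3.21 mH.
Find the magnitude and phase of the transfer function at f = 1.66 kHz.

Step 1 — Angular frequency: ω = 2π·1660 = 1.043e+04 rad/s.
Step 2 — Transfer function: H(jω) = jωL/(R + jωL).
Step 3 — Numerator jωL = j·33.48; denominator R + jωL = 539 + j33.48.
Step 4 — H = 0.003844 + j0.06188.
Step 5 — Magnitude: |H| = 0.062 (-24.2 dB); phase: φ = 86.4°.

|H| = 0.062 (-24.2 dB), φ = 86.4°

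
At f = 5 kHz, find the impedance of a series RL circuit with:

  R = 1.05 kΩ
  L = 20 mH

Step 1 — Angular frequency: ω = 2π·f = 2π·5000 = 3.142e+04 rad/s.
Step 2 — Component impedances:
  R: Z = R = 1050 Ω
  L: Z = jωL = j·3.142e+04·0.02 = 0 + j628.3 Ω
Step 3 — Series combination: Z_total = R + L = 1050 + j628.3 Ω = 1224∠30.9° Ω.

Z = 1050 + j628.3 Ω = 1224∠30.9° Ω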